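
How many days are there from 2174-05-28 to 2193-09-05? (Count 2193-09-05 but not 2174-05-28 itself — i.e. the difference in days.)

7040

May 28, 2174 → May 28, 2175: 365 days.
May 28, 2175 → May 28, 2176: 366 days (Feb 29, 2176 is in that span).
May 28, 2176 → May 28, 2177: 365 days.
May 28, 2177 → May 28, 2178: 365 days.
May 28, 2178 → May 28, 2179: 365 days.
May 28, 2179 → May 28, 2180: 366 days (Feb 29, 2180 is in that span).
May 28, 2180 → May 28, 2181: 365 days.
May 28, 2181 → May 28, 2182: 365 days.
May 28, 2182 → May 28, 2183: 365 days.
May 28, 2183 → May 28, 2184: 366 days (Feb 29, 2184 is in that span).
May 28, 2184 → May 28, 2185: 365 days.
May 28, 2185 → May 28, 2186: 365 days.
May 28, 2186 → May 28, 2187: 365 days.
May 28, 2187 → May 28, 2188: 366 days (Feb 29, 2188 is in that span).
May 28, 2188 → May 28, 2189: 365 days.
May 28, 2189 → May 28, 2190: 365 days.
May 28, 2190 → May 28, 2191: 365 days.
May 28, 2191 → May 28, 2192: 366 days (Feb 29, 2192 is in that span).
May 28, 2192 → May 28, 2193: 365 days.
May 28, 2193 → Jun 28, 2193: 31 days (May has 31).
Jun 28, 2193 → Jul 28, 2193: 30 days (June has 30).
Jul 28, 2193 → Aug 28, 2193: 31 days (July has 31).
Aug 28, 2193 → Sep 5, 2193: 8 days.
Total: 7040 days.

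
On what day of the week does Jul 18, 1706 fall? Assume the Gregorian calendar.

Doomsday rule: the anchor day for the 1700s is Sunday. For year 06: 6÷12 = 0 r 6, and 6÷4 = 1, so 0+6+1 = 7.
Sunday + 7 ≡ Sunday — that's 1706's doomsday.
In July the doomsday date is Jul 11.
Jul 18 is 7 days after Jul 11; 7 mod 7 = 0, so Sunday + 0 = Sunday.

Sunday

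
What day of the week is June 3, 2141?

Saturday

Doomsday rule: the anchor day for the 2100s is Sunday. For year 41: 41÷12 = 3 r 5, and 5÷4 = 1, so 3+5+1 = 9.
Sunday + 9 ≡ Tuesday — that's 2141's doomsday.
In June the doomsday date is Jun 6.
Jun 3 is 3 days before Jun 6; 3 mod 7 = 3, so Tuesday − 3 = Saturday.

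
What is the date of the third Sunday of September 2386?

September 21, 2386

September 1, 2386 is a Monday.
The first Sunday is therefore September 7 (6 days later).
The third Sunday is 7 + 2×7 = September 21.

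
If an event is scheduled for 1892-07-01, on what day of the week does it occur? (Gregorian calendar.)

Doomsday rule: the anchor day for the 1800s is Friday. For year 92: 92÷12 = 7 r 8, and 8÷4 = 2, so 7+8+2 = 17.
Friday + 17 ≡ Monday — that's 1892's doomsday.
In July the doomsday date is Jul 11.
Jul 1 is 10 days before Jul 11; 10 mod 7 = 3, so Monday − 3 = Friday.

Friday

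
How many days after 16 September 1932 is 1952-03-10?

Sep 16, 1932 → Sep 16, 1933: 365 days.
Sep 16, 1933 → Sep 16, 1934: 365 days.
Sep 16, 1934 → Sep 16, 1935: 365 days.
Sep 16, 1935 → Sep 16, 1936: 366 days (Feb 29, 1936 is in that span).
Sep 16, 1936 → Sep 16, 1937: 365 days.
Sep 16, 1937 → Sep 16, 1938: 365 days.
Sep 16, 1938 → Sep 16, 1939: 365 days.
Sep 16, 1939 → Sep 16, 1940: 366 days (Feb 29, 1940 is in that span).
Sep 16, 1940 → Sep 16, 1941: 365 days.
Sep 16, 1941 → Sep 16, 1942: 365 days.
Sep 16, 1942 → Sep 16, 1943: 365 days.
Sep 16, 1943 → Sep 16, 1944: 366 days (Feb 29, 1944 is in that span).
Sep 16, 1944 → Sep 16, 1945: 365 days.
Sep 16, 1945 → Sep 16, 1946: 365 days.
Sep 16, 1946 → Sep 16, 1947: 365 days.
Sep 16, 1947 → Sep 16, 1948: 366 days (Feb 29, 1948 is in that span).
Sep 16, 1948 → Sep 16, 1949: 365 days.
Sep 16, 1949 → Sep 16, 1950: 365 days.
Sep 16, 1950 → Sep 16, 1951: 365 days.
Sep 16, 1951 → Oct 16, 1951: 30 days (September has 30).
Oct 16, 1951 → Nov 16, 1951: 31 days (October has 31).
Nov 16, 1951 → Dec 16, 1951: 30 days (November has 30).
Dec 16, 1951 → Jan 16, 1952: 31 days (December has 31).
Jan 16, 1952 → Feb 16, 1952: 31 days (January has 31).
Feb 16, 1952 → Mar 10, 1952: 23 days.
Total: 7115 days.

7115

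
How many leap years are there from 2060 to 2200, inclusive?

34

Multiples of 4 in [2060,2200]: 36.
Of those, multiples of 100: 2 (not leap unless ÷400).
Multiples of 400: 0.
Leap years = 36 − 2 + 0 = 34.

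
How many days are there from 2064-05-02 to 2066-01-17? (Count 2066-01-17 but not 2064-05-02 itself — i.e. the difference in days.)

May 2, 2064 → May 2, 2065: 365 days.
May 2, 2065 → Jun 2, 2065: 31 days (May has 31).
Jun 2, 2065 → Jul 2, 2065: 30 days (June has 30).
Jul 2, 2065 → Aug 2, 2065: 31 days (July has 31).
Aug 2, 2065 → Sep 2, 2065: 31 days (August has 31).
Sep 2, 2065 → Oct 2, 2065: 30 days (September has 30).
Oct 2, 2065 → Nov 2, 2065: 31 days (October has 31).
Nov 2, 2065 → Dec 2, 2065: 30 days (November has 30).
Dec 2, 2065 → Jan 2, 2066: 31 days (December has 31).
Jan 2, 2066 → Jan 17, 2066: 15 days.
Total: 625 days.

625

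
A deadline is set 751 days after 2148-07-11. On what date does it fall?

August 1, 2150

+365 (one year) → Jul 11, 2149 (386 left).
Jul has 31 days: +21 → Aug 1, 2149 (365 left).
Aug has 31 days: +31 → Sep 1, 2149 (334 left).
Sep has 30 days: +30 → Oct 1, 2149 (304 left).
Oct has 31 days: +31 → Nov 1, 2149 (273 left).
Nov has 30 days: +30 → Dec 1, 2149 (243 left).
Dec has 31 days: +31 → Jan 1, 2150 (212 left).
Jan has 31 days: +31 → Feb 1, 2150 (181 left).
Feb has 28 days: +28 → Mar 1, 2150 (153 left).
Mar has 31 days: +31 → Apr 1, 2150 (122 left).
Apr has 30 days: +30 → May 1, 2150 (92 left).
May has 31 days: +31 → Jun 1, 2150 (61 left).
Jun has 30 days: +30 → Jul 1, 2150 (31 left).
Jul has 31 days: +31 → Aug 1, 2150 (0 left).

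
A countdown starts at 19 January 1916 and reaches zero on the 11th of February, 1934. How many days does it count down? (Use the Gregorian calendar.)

Jan 19, 1916 → Jan 19, 1917: 366 days (Feb 29, 1916 is in that span).
Jan 19, 1917 → Jan 19, 1918: 365 days.
Jan 19, 1918 → Jan 19, 1919: 365 days.
Jan 19, 1919 → Jan 19, 1920: 365 days.
Jan 19, 1920 → Jan 19, 1921: 366 days (Feb 29, 1920 is in that span).
Jan 19, 1921 → Jan 19, 1922: 365 days.
Jan 19, 1922 → Jan 19, 1923: 365 days.
Jan 19, 1923 → Jan 19, 1924: 365 days.
Jan 19, 1924 → Jan 19, 1925: 366 days (Feb 29, 1924 is in that span).
Jan 19, 1925 → Jan 19, 1926: 365 days.
Jan 19, 1926 → Jan 19, 1927: 365 days.
Jan 19, 1927 → Jan 19, 1928: 365 days.
Jan 19, 1928 → Jan 19, 1929: 366 days (Feb 29, 1928 is in that span).
Jan 19, 1929 → Jan 19, 1930: 365 days.
Jan 19, 1930 → Jan 19, 1931: 365 days.
Jan 19, 1931 → Jan 19, 1932: 365 days.
Jan 19, 1932 → Jan 19, 1933: 366 days (Feb 29, 1932 is in that span).
Jan 19, 1933 → Feb 19, 1933: 31 days (January has 31).
Feb 19, 1933 → Mar 19, 1933: 28 days (February has 28).
Mar 19, 1933 → Apr 19, 1933: 31 days (March has 31).
Apr 19, 1933 → May 19, 1933: 30 days (April has 30).
May 19, 1933 → Jun 19, 1933: 31 days (May has 31).
Jun 19, 1933 → Jul 19, 1933: 30 days (June has 30).
Jul 19, 1933 → Aug 19, 1933: 31 days (July has 31).
Aug 19, 1933 → Sep 19, 1933: 31 days (August has 31).
Sep 19, 1933 → Oct 19, 1933: 30 days (September has 30).
Oct 19, 1933 → Nov 19, 1933: 31 days (October has 31).
Nov 19, 1933 → Dec 19, 1933: 30 days (November has 30).
Dec 19, 1933 → Jan 19, 1934: 31 days (December has 31).
Jan 19, 1934 → Feb 11, 1934: 23 days.
Total: 6598 days.

6598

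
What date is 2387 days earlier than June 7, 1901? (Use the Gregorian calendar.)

November 23, 1894

−365 (one year) → Jun 7, 1900 (2022 left).
−365 (one year) → Jun 7, 1899 (1657 left).
−365 (one year) → Jun 7, 1898 (1292 left).
−365 (one year) → Jun 7, 1897 (927 left).
−365 (one year) → Jun 7, 1896 (562 left).
−366 (one year; includes Feb 29, 1896) → Jun 7, 1895 (196 left).
−7 → May 31, 1895 (end of May, 31 days; 189 left).
−31 → Apr 30, 1895 (end of Apr, 30 days; 158 left).
−30 → Mar 31, 1895 (end of Mar, 31 days; 128 left).
−31 → Feb 28, 1895 (end of Feb, 28 days; 97 left).
−28 → Jan 31, 1895 (end of Jan, 31 days; 69 left).
−31 → Dec 31, 1894 (end of Dec, 31 days; 38 left).
−31 → Nov 30, 1894 (end of Nov, 30 days; 7 left).
−7 → Nov 23, 1894.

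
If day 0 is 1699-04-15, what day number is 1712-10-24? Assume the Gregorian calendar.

Apr 15, 1699 → Apr 15, 1700: 365 days.
Apr 15, 1700 → Apr 15, 1701: 365 days.
Apr 15, 1701 → Apr 15, 1702: 365 days.
Apr 15, 1702 → Apr 15, 1703: 365 days.
Apr 15, 1703 → Apr 15, 1704: 366 days (Feb 29, 1704 is in that span).
Apr 15, 1704 → Apr 15, 1705: 365 days.
Apr 15, 1705 → Apr 15, 1706: 365 days.
Apr 15, 1706 → Apr 15, 1707: 365 days.
Apr 15, 1707 → Apr 15, 1708: 366 days (Feb 29, 1708 is in that span).
Apr 15, 1708 → Apr 15, 1709: 365 days.
Apr 15, 1709 → Apr 15, 1710: 365 days.
Apr 15, 1710 → Apr 15, 1711: 365 days.
Apr 15, 1711 → Apr 15, 1712: 366 days (Feb 29, 1712 is in that span).
Apr 15, 1712 → May 15, 1712: 30 days (April has 30).
May 15, 1712 → Jun 15, 1712: 31 days (May has 31).
Jun 15, 1712 → Jul 15, 1712: 30 days (June has 30).
Jul 15, 1712 → Aug 15, 1712: 31 days (July has 31).
Aug 15, 1712 → Sep 15, 1712: 31 days (August has 31).
Sep 15, 1712 → Oct 15, 1712: 30 days (September has 30).
Oct 15, 1712 → Oct 24, 1712: 9 days.
Total: 4940 days.

4940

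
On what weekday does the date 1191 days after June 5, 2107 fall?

Monday

Jun 5, 2107 is a Sunday.
1191 mod 7 = 1, so 1191 days after a Sunday is Sunday + 1 = Monday.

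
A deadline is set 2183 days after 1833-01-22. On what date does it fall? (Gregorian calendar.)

January 14, 1839

+365 (one year) → Jan 22, 1834 (1818 left).
+365 (one year) → Jan 22, 1835 (1453 left).
+365 (one year) → Jan 22, 1836 (1088 left).
+366 (one year; includes Feb 29, 1836) → Jan 22, 1837 (722 left).
+365 (one year) → Jan 22, 1838 (357 left).
Jan has 31 days: +10 → Feb 1, 1838 (347 left).
Feb has 28 days: +28 → Mar 1, 1838 (319 left).
Mar has 31 days: +31 → Apr 1, 1838 (288 left).
Apr has 30 days: +30 → May 1, 1838 (258 left).
May has 31 days: +31 → Jun 1, 1838 (227 left).
Jun has 30 days: +30 → Jul 1, 1838 (197 left).
Jul has 31 days: +31 → Aug 1, 1838 (166 left).
Aug has 31 days: +31 → Sep 1, 1838 (135 left).
Sep has 30 days: +30 → Oct 1, 1838 (105 left).
Oct has 31 days: +31 → Nov 1, 1838 (74 left).
Nov has 30 days: +30 → Dec 1, 1838 (44 left).
Dec has 31 days: +31 → Jan 1, 1839 (13 left).
+13 → Jan 14, 1839.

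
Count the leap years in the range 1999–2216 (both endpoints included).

53

Multiples of 4 in [1999,2216]: 55.
Of those, multiples of 100: 3 (not leap unless ÷400).
Multiples of 400: 1.
Leap years = 55 − 3 + 1 = 53.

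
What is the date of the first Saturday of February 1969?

February 1, 1969 is a Saturday.
The first Saturday is therefore February 1 (same day).

February 1, 1969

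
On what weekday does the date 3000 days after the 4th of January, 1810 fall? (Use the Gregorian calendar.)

First find the weekday of Jan 4, 1810. Doomsday rule: the anchor day for the 1800s is Friday. For year 10: 10÷12 = 0 r 10, and 10÷4 = 2, so 0+10+2 = 12.
Friday + 12 ≡ Wednesday — that's 1810's doomsday.
In January the doomsday date is Jan 3 (1810 is not a leap year).
Jan 4 is 1 day after Jan 3; 1 mod 7 = 1, so Wednesday + 1 = Thursday.
3000 mod 7 = 4, so 3000 days after a Thursday is Thursday + 4 = Monday.

Monday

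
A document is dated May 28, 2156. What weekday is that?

Friday

January 1, 2156 is a Thursday.
Jan 1, 2156 → Feb 1, 2156: 31 days (January has 31).
Feb 1, 2156 → Mar 1, 2156: 29 days (February has 29).
Mar 1, 2156 → Apr 1, 2156: 31 days (March has 31).
Apr 1, 2156 → May 1, 2156: 30 days (April has 30).
May 1, 2156 → May 28, 2156: 27 days.
Total: 148 days.
148 mod 7 = 1, so Thursday + 1 = Friday.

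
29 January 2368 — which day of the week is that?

Monday

Doomsday rule: the anchor day for the 2300s is Wednesday. For year 68: 68÷12 = 5 r 8, and 8÷4 = 2, so 5+8+2 = 15.
Wednesday + 15 ≡ Thursday — that's 2368's doomsday.
In January the doomsday date is Jan 4 (2368 is a leap year (divisible by 4)).
Jan 29 is 25 days after Jan 4; 25 mod 7 = 4, so Thursday + 4 = Monday.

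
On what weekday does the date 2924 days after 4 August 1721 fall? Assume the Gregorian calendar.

First find the weekday of Aug 4, 1721. Doomsday rule: the anchor day for the 1700s is Sunday. For year 21: 21÷12 = 1 r 9, and 9÷4 = 2, so 1+9+2 = 12.
Sunday + 12 ≡ Friday — that's 1721's doomsday.
In August the doomsday date is Aug 8.
Aug 4 is 4 days before Aug 8; 4 mod 7 = 4, so Friday − 4 = Monday.
2924 mod 7 = 5, so 2924 days after a Monday is Monday + 5 = Saturday.

Saturday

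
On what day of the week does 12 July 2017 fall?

Wednesday

January 1, 2017 is a Sunday.
Jan 1, 2017 → Feb 1, 2017: 31 days (January has 31).
Feb 1, 2017 → Mar 1, 2017: 28 days (February has 28).
Mar 1, 2017 → Apr 1, 2017: 31 days (March has 31).
Apr 1, 2017 → May 1, 2017: 30 days (April has 30).
May 1, 2017 → Jun 1, 2017: 31 days (May has 31).
Jun 1, 2017 → Jul 1, 2017: 30 days (June has 30).
Jul 1, 2017 → Jul 12, 2017: 11 days.
Total: 192 days.
192 mod 7 = 3, so Sunday + 3 = Wednesday.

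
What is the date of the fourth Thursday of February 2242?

February 1, 2242 is a Tuesday.
The first Thursday is therefore February 3 (2 days later).
The fourth Thursday is 3 + 3×7 = February 24.

February 24, 2242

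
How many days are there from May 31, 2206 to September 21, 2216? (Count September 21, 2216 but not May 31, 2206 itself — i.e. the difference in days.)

3766

May 31, 2206 → May 31, 2207: 365 days.
May 31, 2207 → May 31, 2208: 366 days (Feb 29, 2208 is in that span).
May 31, 2208 → May 31, 2209: 365 days.
May 31, 2209 → May 31, 2210: 365 days.
May 31, 2210 → May 31, 2211: 365 days.
May 31, 2211 → May 31, 2212: 366 days (Feb 29, 2212 is in that span).
May 31, 2212 → May 31, 2213: 365 days.
May 31, 2213 → May 31, 2214: 365 days.
May 31, 2214 → May 31, 2215: 365 days.
May 31, 2215 → May 31, 2216: 366 days (Feb 29, 2216 is in that span).
May 31, 2216 → Jun 30, 2216: 30 days (May has 31).
Jun 30, 2216 → Jul 30, 2216: 30 days (June has 30).
Jul 30, 2216 → Aug 30, 2216: 31 days (July has 31).
Aug 30, 2216 → Sep 21, 2216: 22 days.
Total: 3766 days.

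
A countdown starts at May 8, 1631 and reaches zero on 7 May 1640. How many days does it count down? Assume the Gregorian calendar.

May 8, 1631 → May 8, 1632: 366 days (Feb 29, 1632 is in that span).
May 8, 1632 → May 8, 1633: 365 days.
May 8, 1633 → May 8, 1634: 365 days.
May 8, 1634 → May 8, 1635: 365 days.
May 8, 1635 → May 8, 1636: 366 days (Feb 29, 1636 is in that span).
May 8, 1636 → May 8, 1637: 365 days.
May 8, 1637 → May 8, 1638: 365 days.
May 8, 1638 → May 8, 1639: 365 days.
May 8, 1639 → Jun 8, 1639: 31 days (May has 31).
Jun 8, 1639 → Jul 8, 1639: 30 days (June has 30).
Jul 8, 1639 → Aug 8, 1639: 31 days (July has 31).
Aug 8, 1639 → Sep 8, 1639: 31 days (August has 31).
Sep 8, 1639 → Oct 8, 1639: 30 days (September has 30).
Oct 8, 1639 → Nov 8, 1639: 31 days (October has 31).
Nov 8, 1639 → Dec 8, 1639: 30 days (November has 30).
Dec 8, 1639 → Jan 8, 1640: 31 days (December has 31).
Jan 8, 1640 → Feb 8, 1640: 31 days (January has 31).
Feb 8, 1640 → Mar 8, 1640: 29 days (February has 29).
Mar 8, 1640 → Apr 8, 1640: 31 days (March has 31).
Apr 8, 1640 → May 7, 1640: 29 days.
Total: 3287 days.

3287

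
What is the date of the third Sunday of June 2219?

June 20, 2219

June 1, 2219 is a Tuesday.
The first Sunday is therefore June 6 (5 days later).
The third Sunday is 6 + 2×7 = June 20.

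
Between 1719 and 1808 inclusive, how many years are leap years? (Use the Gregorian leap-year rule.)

Multiples of 4 in [1719,1808]: 23.
Of those, multiples of 100: 1 (not leap unless ÷400).
Multiples of 400: 0.
Leap years = 23 − 1 + 0 = 22.

22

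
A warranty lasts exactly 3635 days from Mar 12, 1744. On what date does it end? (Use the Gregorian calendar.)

+365 (one year) → Mar 12, 1745 (3270 left).
+365 (one year) → Mar 12, 1746 (2905 left).
+365 (one year) → Mar 12, 1747 (2540 left).
+366 (one year; includes Feb 29, 1748) → Mar 12, 1748 (2174 left).
+365 (one year) → Mar 12, 1749 (1809 left).
+365 (one year) → Mar 12, 1750 (1444 left).
+365 (one year) → Mar 12, 1751 (1079 left).
+366 (one year; includes Feb 29, 1752) → Mar 12, 1752 (713 left).
+365 (one year) → Mar 12, 1753 (348 left).
Mar has 31 days: +20 → Apr 1, 1753 (328 left).
Apr has 30 days: +30 → May 1, 1753 (298 left).
May has 31 days: +31 → Jun 1, 1753 (267 left).
Jun has 30 days: +30 → Jul 1, 1753 (237 left).
Jul has 31 days: +31 → Aug 1, 1753 (206 left).
Aug has 31 days: +31 → Sep 1, 1753 (175 left).
Sep has 30 days: +30 → Oct 1, 1753 (145 left).
Oct has 31 days: +31 → Nov 1, 1753 (114 left).
Nov has 30 days: +30 → Dec 1, 1753 (84 left).
Dec has 31 days: +31 → Jan 1, 1754 (53 left).
Jan has 31 days: +31 → Feb 1, 1754 (22 left).
+22 → Feb 23, 1754.

February 23, 1754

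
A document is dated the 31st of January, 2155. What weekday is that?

Friday

Doomsday rule: the anchor day for the 2100s is Sunday. For year 55: 55÷12 = 4 r 7, and 7÷4 = 1, so 4+7+1 = 12.
Sunday + 12 ≡ Friday — that's 2155's doomsday.
In January the doomsday date is Jan 3 (2155 is not a leap year).
Jan 31 is 28 days after Jan 3; 28 mod 7 = 0, so Friday + 0 = Friday.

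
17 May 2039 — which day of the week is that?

Tuesday

January 1, 2039 is a Saturday.
Jan 1, 2039 → Feb 1, 2039: 31 days (January has 31).
Feb 1, 2039 → Mar 1, 2039: 28 days (February has 28).
Mar 1, 2039 → Apr 1, 2039: 31 days (March has 31).
Apr 1, 2039 → May 1, 2039: 30 days (April has 30).
May 1, 2039 → May 17, 2039: 16 days.
Total: 136 days.
136 mod 7 = 3, so Saturday + 3 = Tuesday.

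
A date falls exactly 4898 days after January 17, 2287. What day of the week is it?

Saturday

First find the weekday of Jan 17, 2287. Doomsday rule: the anchor day for the 2200s is Friday. For year 87: 87÷12 = 7 r 3, and 3÷4 = 0, so 7+3+0 = 10.
Friday + 10 ≡ Monday — that's 2287's doomsday.
In January the doomsday date is Jan 3 (2287 is not a leap year).
Jan 17 is 14 days after Jan 3; 14 mod 7 = 0, so Monday + 0 = Monday.
4898 mod 7 = 5, so 4898 days after a Monday is Monday + 5 = Saturday.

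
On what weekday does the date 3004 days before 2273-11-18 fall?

First find the weekday of Nov 18, 2273. Doomsday rule: the anchor day for the 2200s is Friday. For year 73: 73÷12 = 6 r 1, and 1÷4 = 0, so 6+1+0 = 7.
Friday + 7 ≡ Friday — that's 2273's doomsday.
In November the doomsday date is Nov 7.
Nov 18 is 11 days after Nov 7; 11 mod 7 = 4, so Friday + 4 = Tuesday.
3004 mod 7 = 1, so 3004 days before a Tuesday is Tuesday − 1 = Monday.

Monday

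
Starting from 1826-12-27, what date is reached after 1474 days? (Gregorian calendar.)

+365 (one year) → Dec 27, 1827 (1109 left).
+366 (one year; includes Feb 29, 1828) → Dec 27, 1828 (743 left).
+365 (one year) → Dec 27, 1829 (378 left).
Dec has 31 days: +5 → Jan 1, 1830 (373 left).
Jan has 31 days: +31 → Feb 1, 1830 (342 left).
Feb has 28 days: +28 → Mar 1, 1830 (314 left).
Mar has 31 days: +31 → Apr 1, 1830 (283 left).
Apr has 30 days: +30 → May 1, 1830 (253 left).
May has 31 days: +31 → Jun 1, 1830 (222 left).
Jun has 30 days: +30 → Jul 1, 1830 (192 left).
Jul has 31 days: +31 → Aug 1, 1830 (161 left).
Aug has 31 days: +31 → Sep 1, 1830 (130 left).
Sep has 30 days: +30 → Oct 1, 1830 (100 left).
Oct has 31 days: +31 → Nov 1, 1830 (69 left).
Nov has 30 days: +30 → Dec 1, 1830 (39 left).
Dec has 31 days: +31 → Jan 1, 1831 (8 left).
+8 → Jan 9, 1831.

January 9, 1831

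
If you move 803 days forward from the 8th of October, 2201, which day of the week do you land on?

Oct 8, 2201 is a Thursday.
803 mod 7 = 5, so 803 days after a Thursday is Thursday + 5 = Tuesday.

Tuesday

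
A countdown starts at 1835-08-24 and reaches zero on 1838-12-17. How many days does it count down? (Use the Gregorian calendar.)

1211

Aug 24, 1835 → Aug 24, 1836: 366 days (Feb 29, 1836 is in that span).
Aug 24, 1836 → Aug 24, 1837: 365 days.
Aug 24, 1837 → Aug 24, 1838: 365 days.
Aug 24, 1838 → Sep 24, 1838: 31 days (August has 31).
Sep 24, 1838 → Oct 24, 1838: 30 days (September has 30).
Oct 24, 1838 → Nov 24, 1838: 31 days (October has 31).
Nov 24, 1838 → Dec 17, 1838: 23 days.
Total: 1211 days.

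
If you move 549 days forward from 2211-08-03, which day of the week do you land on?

Tuesday

First find the weekday of Aug 3, 2211. Doomsday rule: the anchor day for the 2200s is Friday. For year 11: 11÷12 = 0 r 11, and 11÷4 = 2, so 0+11+2 = 13.
Friday + 13 ≡ Thursday — that's 2211's doomsday.
In August the doomsday date is Aug 8.
Aug 3 is 5 days before Aug 8; 5 mod 7 = 5, so Thursday − 5 = Saturday.
549 mod 7 = 3, so 549 days after a Saturday is Saturday + 3 = Tuesday.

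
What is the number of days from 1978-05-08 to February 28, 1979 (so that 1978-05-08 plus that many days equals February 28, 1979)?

May 8, 1978 → Jun 8, 1978: 31 days (May has 31).
Jun 8, 1978 → Jul 8, 1978: 30 days (June has 30).
Jul 8, 1978 → Aug 8, 1978: 31 days (July has 31).
Aug 8, 1978 → Sep 8, 1978: 31 days (August has 31).
Sep 8, 1978 → Oct 8, 1978: 30 days (September has 30).
Oct 8, 1978 → Nov 8, 1978: 31 days (October has 31).
Nov 8, 1978 → Dec 8, 1978: 30 days (November has 30).
Dec 8, 1978 → Jan 8, 1979: 31 days (December has 31).
Jan 8, 1979 → Feb 8, 1979: 31 days (January has 31).
Feb 8, 1979 → Feb 28, 1979: 20 days.
Total: 296 days.

296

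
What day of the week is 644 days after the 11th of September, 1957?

First find the weekday of Sep 11, 1957. Doomsday rule: the anchor day for the 1900s is Wednesday. For year 57: 57÷12 = 4 r 9, and 9÷4 = 2, so 4+9+2 = 15.
Wednesday + 15 ≡ Thursday — that's 1957's doomsday.
In September the doomsday date is Sep 5.
Sep 11 is 6 days after Sep 5; 6 mod 7 = 6, so Thursday + 6 = Wednesday.
644 mod 7 = 0, so 644 days after a Wednesday is Wednesday + 0 = Wednesday.

Wednesday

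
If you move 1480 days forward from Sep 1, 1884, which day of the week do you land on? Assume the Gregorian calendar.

Thursday

First find the weekday of Sep 1, 1884. Doomsday rule: the anchor day for the 1800s is Friday. For year 84: 84÷12 = 7 r 0, and 0÷4 = 0, so 7+0+0 = 7.
Friday + 7 ≡ Friday — that's 1884's doomsday.
In September the doomsday date is Sep 5.
Sep 1 is 4 days before Sep 5; 4 mod 7 = 4, so Friday − 4 = Monday.
1480 mod 7 = 3, so 1480 days after a Monday is Monday + 3 = Thursday.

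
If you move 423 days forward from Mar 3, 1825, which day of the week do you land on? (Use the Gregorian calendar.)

Sunday

Mar 3, 1825 is a Thursday.
423 mod 7 = 3, so 423 days after a Thursday is Thursday + 3 = Sunday.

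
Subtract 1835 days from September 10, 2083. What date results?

−365 (one year) → Sep 10, 2082 (1470 left).
−365 (one year) → Sep 10, 2081 (1105 left).
−365 (one year) → Sep 10, 2080 (740 left).
−366 (one year; includes Feb 29, 2080) → Sep 10, 2079 (374 left).
−10 → Aug 31, 2079 (end of Aug, 31 days; 364 left).
−31 → Jul 31, 2079 (end of Jul, 31 days; 333 left).
−31 → Jun 30, 2079 (end of Jun, 30 days; 302 left).
−30 → May 31, 2079 (end of May, 31 days; 272 left).
−31 → Apr 30, 2079 (end of Apr, 30 days; 241 left).
−30 → Mar 31, 2079 (end of Mar, 31 days; 211 left).
−31 → Feb 28, 2079 (end of Feb, 28 days; 180 left).
−28 → Jan 31, 2079 (end of Jan, 31 days; 152 left).
−31 → Dec 31, 2078 (end of Dec, 31 days; 121 left).
−31 → Nov 30, 2078 (end of Nov, 30 days; 90 left).
−30 → Oct 31, 2078 (end of Oct, 31 days; 60 left).
−31 → Sep 30, 2078 (end of Sep, 30 days; 29 left).
−29 → Sep 1, 2078.

September 1, 2078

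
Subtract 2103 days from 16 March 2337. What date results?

−365 (one year) → Mar 16, 2336 (1738 left).
−366 (one year; includes Feb 29, 2336) → Mar 16, 2335 (1372 left).
−365 (one year) → Mar 16, 2334 (1007 left).
−365 (one year) → Mar 16, 2333 (642 left).
−365 (one year) → Mar 16, 2332 (277 left).
−16 → Feb 29, 2332 (end of Feb, 29 days; 261 left).
−29 → Jan 31, 2332 (end of Jan, 31 days; 232 left).
−31 → Dec 31, 2331 (end of Dec, 31 days; 201 left).
−31 → Nov 30, 2331 (end of Nov, 30 days; 170 left).
−30 → Oct 31, 2331 (end of Oct, 31 days; 140 left).
−31 → Sep 30, 2331 (end of Sep, 30 days; 109 left).
−30 → Aug 31, 2331 (end of Aug, 31 days; 79 left).
−31 → Jul 31, 2331 (end of Jul, 31 days; 48 left).
−31 → Jun 30, 2331 (end of Jun, 30 days; 17 left).
−17 → Jun 13, 2331.

June 13, 2331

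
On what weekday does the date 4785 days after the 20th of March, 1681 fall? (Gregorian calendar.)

Monday

First find the weekday of Mar 20, 1681. Doomsday rule: the anchor day for the 1600s is Tuesday. For year 81: 81÷12 = 6 r 9, and 9÷4 = 2, so 6+9+2 = 17.
Tuesday + 17 ≡ Friday — that's 1681's doomsday.
In March the doomsday date is Mar 14.
Mar 20 is 6 days after Mar 14; 6 mod 7 = 6, so Friday + 6 = Thursday.
4785 mod 7 = 4, so 4785 days after a Thursday is Thursday + 4 = Monday.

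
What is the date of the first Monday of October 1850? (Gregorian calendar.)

October 7, 1850

October 1, 1850 is a Tuesday.
The first Monday is therefore October 7 (6 days later).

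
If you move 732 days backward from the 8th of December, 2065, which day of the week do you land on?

Friday

Dec 8, 2065 is a Tuesday.
732 mod 7 = 4, so 732 days before a Tuesday is Tuesday − 4 = Friday.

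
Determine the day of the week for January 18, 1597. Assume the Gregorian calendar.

Doomsday rule: the anchor day for the 1500s is Wednesday. For year 97: 97÷12 = 8 r 1, and 1÷4 = 0, so 8+1+0 = 9.
Wednesday + 9 ≡ Friday — that's 1597's doomsday.
In January the doomsday date is Jan 3 (1597 is not a leap year).
Jan 18 is 15 days after Jan 3; 15 mod 7 = 1, so Friday + 1 = Saturday.

Saturday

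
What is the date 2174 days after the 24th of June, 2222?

+365 (one year) → Jun 24, 2223 (1809 left).
+366 (one year; includes Feb 29, 2224) → Jun 24, 2224 (1443 left).
+365 (one year) → Jun 24, 2225 (1078 left).
+365 (one year) → Jun 24, 2226 (713 left).
+365 (one year) → Jun 24, 2227 (348 left).
Jun has 30 days: +7 → Jul 1, 2227 (341 left).
Jul has 31 days: +31 → Aug 1, 2227 (310 left).
Aug has 31 days: +31 → Sep 1, 2227 (279 left).
Sep has 30 days: +30 → Oct 1, 2227 (249 left).
Oct has 31 days: +31 → Nov 1, 2227 (218 left).
Nov has 30 days: +30 → Dec 1, 2227 (188 left).
Dec has 31 days: +31 → Jan 1, 2228 (157 left).
Jan has 31 days: +31 → Feb 1, 2228 (126 left).
Feb has 29 days: +29 → Mar 1, 2228 (97 left).
Mar has 31 days: +31 → Apr 1, 2228 (66 left).
Apr has 30 days: +30 → May 1, 2228 (36 left).
May has 31 days: +31 → Jun 1, 2228 (5 left).
+5 → Jun 6, 2228.

June 6, 2228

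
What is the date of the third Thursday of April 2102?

April 20, 2102

April 1, 2102 is a Saturday.
The first Thursday is therefore April 6 (5 days later).
The third Thursday is 6 + 2×7 = April 20.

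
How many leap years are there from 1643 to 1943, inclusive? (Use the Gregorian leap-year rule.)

Multiples of 4 in [1643,1943]: 75.
Of those, multiples of 100: 3 (not leap unless ÷400).
Multiples of 400: 0.
Leap years = 75 − 3 + 0 = 72.

72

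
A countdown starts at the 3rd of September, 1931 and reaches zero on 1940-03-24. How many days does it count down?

3125

Sep 3, 1931 → Sep 3, 1932: 366 days (Feb 29, 1932 is in that span).
Sep 3, 1932 → Sep 3, 1933: 365 days.
Sep 3, 1933 → Sep 3, 1934: 365 days.
Sep 3, 1934 → Sep 3, 1935: 365 days.
Sep 3, 1935 → Sep 3, 1936: 366 days (Feb 29, 1936 is in that span).
Sep 3, 1936 → Sep 3, 1937: 365 days.
Sep 3, 1937 → Sep 3, 1938: 365 days.
Sep 3, 1938 → Sep 3, 1939: 365 days.
Sep 3, 1939 → Oct 3, 1939: 30 days (September has 30).
Oct 3, 1939 → Nov 3, 1939: 31 days (October has 31).
Nov 3, 1939 → Dec 3, 1939: 30 days (November has 30).
Dec 3, 1939 → Jan 3, 1940: 31 days (December has 31).
Jan 3, 1940 → Feb 3, 1940: 31 days (January has 31).
Feb 3, 1940 → Mar 3, 1940: 29 days (February has 29).
Mar 3, 1940 → Mar 24, 1940: 21 days.
Total: 3125 days.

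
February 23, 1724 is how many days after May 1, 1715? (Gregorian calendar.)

3220

May 1, 1715 → May 1, 1716: 366 days (Feb 29, 1716 is in that span).
May 1, 1716 → May 1, 1717: 365 days.
May 1, 1717 → May 1, 1718: 365 days.
May 1, 1718 → May 1, 1719: 365 days.
May 1, 1719 → May 1, 1720: 366 days (Feb 29, 1720 is in that span).
May 1, 1720 → May 1, 1721: 365 days.
May 1, 1721 → May 1, 1722: 365 days.
May 1, 1722 → May 1, 1723: 365 days.
May 1, 1723 → Jun 1, 1723: 31 days (May has 31).
Jun 1, 1723 → Jul 1, 1723: 30 days (June has 30).
Jul 1, 1723 → Aug 1, 1723: 31 days (July has 31).
Aug 1, 1723 → Sep 1, 1723: 31 days (August has 31).
Sep 1, 1723 → Oct 1, 1723: 30 days (September has 30).
Oct 1, 1723 → Nov 1, 1723: 31 days (October has 31).
Nov 1, 1723 → Dec 1, 1723: 30 days (November has 30).
Dec 1, 1723 → Jan 1, 1724: 31 days (December has 31).
Jan 1, 1724 → Feb 1, 1724: 31 days (January has 31).
Feb 1, 1724 → Feb 23, 1724: 22 days.
Total: 3220 days.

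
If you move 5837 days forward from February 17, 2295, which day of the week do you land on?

First find the weekday of Feb 17, 2295. Doomsday rule: the anchor day for the 2200s is Friday. For year 95: 95÷12 = 7 r 11, and 11÷4 = 2, so 7+11+2 = 20.
Friday + 20 ≡ Thursday — that's 2295's doomsday.
In February the doomsday date is Feb 28 (2295 is not a leap year).
Feb 17 is 11 days before Feb 28; 11 mod 7 = 4, so Thursday − 4 = Sunday.
5837 mod 7 = 6, so 5837 days after a Sunday is Sunday + 6 = Saturday.

Saturday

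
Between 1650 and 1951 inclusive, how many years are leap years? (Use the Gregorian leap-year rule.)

72

Multiples of 4 in [1650,1951]: 75.
Of those, multiples of 100: 3 (not leap unless ÷400).
Multiples of 400: 0.
Leap years = 75 − 3 + 0 = 72.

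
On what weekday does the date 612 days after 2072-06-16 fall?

Sunday

Jun 16, 2072 is a Thursday.
612 mod 7 = 3, so 612 days after a Thursday is Thursday + 3 = Sunday.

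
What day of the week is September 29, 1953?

Tuesday

Doomsday rule: the anchor day for the 1900s is Wednesday. For year 53: 53÷12 = 4 r 5, and 5÷4 = 1, so 4+5+1 = 10.
Wednesday + 10 ≡ Saturday — that's 1953's doomsday.
In September the doomsday date is Sep 5.
Sep 29 is 24 days after Sep 5; 24 mod 7 = 3, so Saturday + 3 = Tuesday.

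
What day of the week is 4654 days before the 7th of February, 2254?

First find the weekday of Feb 7, 2254. Doomsday rule: the anchor day for the 2200s is Friday. For year 54: 54÷12 = 4 r 6, and 6÷4 = 1, so 4+6+1 = 11.
Friday + 11 ≡ Tuesday — that's 2254's doomsday.
In February the doomsday date is Feb 28 (2254 is not a leap year).
Feb 7 is 21 days before Feb 28; 21 mod 7 = 0, so Tuesday − 0 = Tuesday.
4654 mod 7 = 6, so 4654 days before a Tuesday is Tuesday − 6 = Wednesday.

Wednesday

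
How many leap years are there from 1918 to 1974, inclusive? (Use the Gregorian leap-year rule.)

14

Multiples of 4 in [1918,1974]: 14.
Of those, multiples of 100: 0 (not leap unless ÷400).
Multiples of 400: 0.
Leap years = 14 − 0 + 0 = 14.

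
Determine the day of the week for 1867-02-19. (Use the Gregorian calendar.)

January 1, 1867 is a Tuesday.
Jan 1, 1867 → Feb 1, 1867: 31 days (January has 31).
Feb 1, 1867 → Feb 19, 1867: 18 days.
Total: 49 days.
49 mod 7 = 0, so Tuesday + 0 = Tuesday.

Tuesday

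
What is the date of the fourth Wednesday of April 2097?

April 1, 2097 is a Monday.
The first Wednesday is therefore April 3 (2 days later).
The fourth Wednesday is 3 + 3×7 = April 24.

April 24, 2097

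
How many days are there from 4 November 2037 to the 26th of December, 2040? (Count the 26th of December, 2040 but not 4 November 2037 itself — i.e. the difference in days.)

1148

Nov 4, 2037 → Nov 4, 2038: 365 days.
Nov 4, 2038 → Nov 4, 2039: 365 days.
Nov 4, 2039 → Nov 4, 2040: 366 days (Feb 29, 2040 is in that span).
Nov 4, 2040 → Dec 4, 2040: 30 days (November has 30).
Dec 4, 2040 → Dec 26, 2040: 22 days.
Total: 1148 days.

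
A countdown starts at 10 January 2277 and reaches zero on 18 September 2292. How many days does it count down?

Jan 10, 2277 → Jan 10, 2278: 365 days.
Jan 10, 2278 → Jan 10, 2279: 365 days.
Jan 10, 2279 → Jan 10, 2280: 365 days.
Jan 10, 2280 → Jan 10, 2281: 366 days (Feb 29, 2280 is in that span).
Jan 10, 2281 → Jan 10, 2282: 365 days.
Jan 10, 2282 → Jan 10, 2283: 365 days.
Jan 10, 2283 → Jan 10, 2284: 365 days.
Jan 10, 2284 → Jan 10, 2285: 366 days (Feb 29, 2284 is in that span).
Jan 10, 2285 → Jan 10, 2286: 365 days.
Jan 10, 2286 → Jan 10, 2287: 365 days.
Jan 10, 2287 → Jan 10, 2288: 365 days.
Jan 10, 2288 → Jan 10, 2289: 366 days (Feb 29, 2288 is in that span).
Jan 10, 2289 → Jan 10, 2290: 365 days.
Jan 10, 2290 → Jan 10, 2291: 365 days.
Jan 10, 2291 → Jan 10, 2292: 365 days.
Jan 10, 2292 → Feb 10, 2292: 31 days (January has 31).
Feb 10, 2292 → Mar 10, 2292: 29 days (February has 29).
Mar 10, 2292 → Apr 10, 2292: 31 days (March has 31).
Apr 10, 2292 → May 10, 2292: 30 days (April has 30).
May 10, 2292 → Jun 10, 2292: 31 days (May has 31).
Jun 10, 2292 → Jul 10, 2292: 30 days (June has 30).
Jul 10, 2292 → Aug 10, 2292: 31 days (July has 31).
Aug 10, 2292 → Sep 10, 2292: 31 days (August has 31).
Sep 10, 2292 → Sep 18, 2292: 8 days.
Total: 5730 days.

5730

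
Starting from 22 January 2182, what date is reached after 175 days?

July 16, 2182

Jan has 31 days: +10 → Feb 1, 2182 (165 left).
Feb has 28 days: +28 → Mar 1, 2182 (137 left).
Mar has 31 days: +31 → Apr 1, 2182 (106 left).
Apr has 30 days: +30 → May 1, 2182 (76 left).
May has 31 days: +31 → Jun 1, 2182 (45 left).
Jun has 30 days: +30 → Jul 1, 2182 (15 left).
+15 → Jul 16, 2182.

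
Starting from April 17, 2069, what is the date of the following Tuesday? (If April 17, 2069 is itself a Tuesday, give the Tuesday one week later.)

Apr 17, 2069 is a Wednesday.
From Wednesday to the next Tuesday is 6 days.
Apr 17, 2069 + 6 = Apr 23, 2069.

April 23, 2069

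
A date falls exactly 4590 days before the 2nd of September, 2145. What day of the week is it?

First find the weekday of Sep 2, 2145. Doomsday rule: the anchor day for the 2100s is Sunday. For year 45: 45÷12 = 3 r 9, and 9÷4 = 2, so 3+9+2 = 14.
Sunday + 14 ≡ Sunday — that's 2145's doomsday.
In September the doomsday date is Sep 5.
Sep 2 is 3 days before Sep 5; 3 mod 7 = 3, so Sunday − 3 = Thursday.
4590 mod 7 = 5, so 4590 days before a Thursday is Thursday − 5 = Saturday.

Saturday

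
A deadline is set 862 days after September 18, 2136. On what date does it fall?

January 28, 2139

+365 (one year) → Sep 18, 2137 (497 left).
+365 (one year) → Sep 18, 2138 (132 left).
Sep has 30 days: +13 → Oct 1, 2138 (119 left).
Oct has 31 days: +31 → Nov 1, 2138 (88 left).
Nov has 30 days: +30 → Dec 1, 2138 (58 left).
Dec has 31 days: +31 → Jan 1, 2139 (27 left).
+27 → Jan 28, 2139.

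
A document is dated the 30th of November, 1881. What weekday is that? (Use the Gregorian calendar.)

Doomsday rule: the anchor day for the 1800s is Friday. For year 81: 81÷12 = 6 r 9, and 9÷4 = 2, so 6+9+2 = 17.
Friday + 17 ≡ Monday — that's 1881's doomsday.
In November the doomsday date is Nov 7.
Nov 30 is 23 days after Nov 7; 23 mod 7 = 2, so Monday + 2 = Wednesday.

Wednesday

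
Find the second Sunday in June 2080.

June 9, 2080

June 1, 2080 is a Saturday.
The first Sunday is therefore June 2 (1 days later).
The second Sunday is 2 + 1×7 = June 9.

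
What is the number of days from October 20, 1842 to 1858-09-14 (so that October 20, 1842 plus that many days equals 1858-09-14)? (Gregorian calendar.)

5808

Oct 20, 1842 → Oct 20, 1843: 365 days.
Oct 20, 1843 → Oct 20, 1844: 366 days (Feb 29, 1844 is in that span).
Oct 20, 1844 → Oct 20, 1845: 365 days.
Oct 20, 1845 → Oct 20, 1846: 365 days.
Oct 20, 1846 → Oct 20, 1847: 365 days.
Oct 20, 1847 → Oct 20, 1848: 366 days (Feb 29, 1848 is in that span).
Oct 20, 1848 → Oct 20, 1849: 365 days.
Oct 20, 1849 → Oct 20, 1850: 365 days.
Oct 20, 1850 → Oct 20, 1851: 365 days.
Oct 20, 1851 → Oct 20, 1852: 366 days (Feb 29, 1852 is in that span).
Oct 20, 1852 → Oct 20, 1853: 365 days.
Oct 20, 1853 → Oct 20, 1854: 365 days.
Oct 20, 1854 → Oct 20, 1855: 365 days.
Oct 20, 1855 → Oct 20, 1856: 366 days (Feb 29, 1856 is in that span).
Oct 20, 1856 → Oct 20, 1857: 365 days.
Oct 20, 1857 → Nov 20, 1857: 31 days (October has 31).
Nov 20, 1857 → Dec 20, 1857: 30 days (November has 30).
Dec 20, 1857 → Jan 20, 1858: 31 days (December has 31).
Jan 20, 1858 → Feb 20, 1858: 31 days (January has 31).
Feb 20, 1858 → Mar 20, 1858: 28 days (February has 28).
Mar 20, 1858 → Apr 20, 1858: 31 days (March has 31).
Apr 20, 1858 → May 20, 1858: 30 days (April has 30).
May 20, 1858 → Jun 20, 1858: 31 days (May has 31).
Jun 20, 1858 → Jul 20, 1858: 30 days (June has 30).
Jul 20, 1858 → Aug 20, 1858: 31 days (July has 31).
Aug 20, 1858 → Sep 14, 1858: 25 days.
Total: 5808 days.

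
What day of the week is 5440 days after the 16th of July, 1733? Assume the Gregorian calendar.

First find the weekday of Jul 16, 1733. Doomsday rule: the anchor day for the 1700s is Sunday. For year 33: 33÷12 = 2 r 9, and 9÷4 = 2, so 2+9+2 = 13.
Sunday + 13 ≡ Saturday — that's 1733's doomsday.
In July the doomsday date is Jul 11.
Jul 16 is 5 days after Jul 11; 5 mod 7 = 5, so Saturday + 5 = Thursday.
5440 mod 7 = 1, so 5440 days after a Thursday is Thursday + 1 = Friday.

Friday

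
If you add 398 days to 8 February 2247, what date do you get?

Feb has 28 days: +21 → Mar 1, 2247 (377 left).
Mar has 31 days: +31 → Apr 1, 2247 (346 left).
Apr has 30 days: +30 → May 1, 2247 (316 left).
May has 31 days: +31 → Jun 1, 2247 (285 left).
Jun has 30 days: +30 → Jul 1, 2247 (255 left).
Jul has 31 days: +31 → Aug 1, 2247 (224 left).
Aug has 31 days: +31 → Sep 1, 2247 (193 left).
Sep has 30 days: +30 → Oct 1, 2247 (163 left).
Oct has 31 days: +31 → Nov 1, 2247 (132 left).
Nov has 30 days: +30 → Dec 1, 2247 (102 left).
Dec has 31 days: +31 → Jan 1, 2248 (71 left).
Jan has 31 days: +31 → Feb 1, 2248 (40 left).
Feb has 29 days: +29 → Mar 1, 2248 (11 left).
+11 → Mar 12, 2248.

March 12, 2248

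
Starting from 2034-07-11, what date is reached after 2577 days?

July 31, 2041

+365 (one year) → Jul 11, 2035 (2212 left).
+366 (one year; includes Feb 29, 2036) → Jul 11, 2036 (1846 left).
+365 (one year) → Jul 11, 2037 (1481 left).
+365 (one year) → Jul 11, 2038 (1116 left).
+365 (one year) → Jul 11, 2039 (751 left).
+366 (one year; includes Feb 29, 2040) → Jul 11, 2040 (385 left).
Jul has 31 days: +21 → Aug 1, 2040 (364 left).
Aug has 31 days: +31 → Sep 1, 2040 (333 left).
Sep has 30 days: +30 → Oct 1, 2040 (303 left).
Oct has 31 days: +31 → Nov 1, 2040 (272 left).
Nov has 30 days: +30 → Dec 1, 2040 (242 left).
Dec has 31 days: +31 → Jan 1, 2041 (211 left).
Jan has 31 days: +31 → Feb 1, 2041 (180 left).
Feb has 28 days: +28 → Mar 1, 2041 (152 left).
Mar has 31 days: +31 → Apr 1, 2041 (121 left).
Apr has 30 days: +30 → May 1, 2041 (91 left).
May has 31 days: +31 → Jun 1, 2041 (60 left).
Jun has 30 days: +30 → Jul 1, 2041 (30 left).
+30 → Jul 31, 2041.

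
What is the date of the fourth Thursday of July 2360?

July 1, 2360 is a Friday.
The first Thursday is therefore July 7 (6 days later).
The fourth Thursday is 7 + 3×7 = July 28.

July 28, 2360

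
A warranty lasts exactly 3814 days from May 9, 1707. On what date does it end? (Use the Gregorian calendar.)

October 17, 1717

+366 (one year; includes Feb 29, 1708) → May 9, 1708 (3448 left).
+365 (one year) → May 9, 1709 (3083 left).
+365 (one year) → May 9, 1710 (2718 left).
+365 (one year) → May 9, 1711 (2353 left).
+366 (one year; includes Feb 29, 1712) → May 9, 1712 (1987 left).
+365 (one year) → May 9, 1713 (1622 left).
+365 (one year) → May 9, 1714 (1257 left).
+365 (one year) → May 9, 1715 (892 left).
+366 (one year; includes Feb 29, 1716) → May 9, 1716 (526 left).
+365 (one year) → May 9, 1717 (161 left).
May has 31 days: +23 → Jun 1, 1717 (138 left).
Jun has 30 days: +30 → Jul 1, 1717 (108 left).
Jul has 31 days: +31 → Aug 1, 1717 (77 left).
Aug has 31 days: +31 → Sep 1, 1717 (46 left).
Sep has 30 days: +30 → Oct 1, 1717 (16 left).
+16 → Oct 17, 1717.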